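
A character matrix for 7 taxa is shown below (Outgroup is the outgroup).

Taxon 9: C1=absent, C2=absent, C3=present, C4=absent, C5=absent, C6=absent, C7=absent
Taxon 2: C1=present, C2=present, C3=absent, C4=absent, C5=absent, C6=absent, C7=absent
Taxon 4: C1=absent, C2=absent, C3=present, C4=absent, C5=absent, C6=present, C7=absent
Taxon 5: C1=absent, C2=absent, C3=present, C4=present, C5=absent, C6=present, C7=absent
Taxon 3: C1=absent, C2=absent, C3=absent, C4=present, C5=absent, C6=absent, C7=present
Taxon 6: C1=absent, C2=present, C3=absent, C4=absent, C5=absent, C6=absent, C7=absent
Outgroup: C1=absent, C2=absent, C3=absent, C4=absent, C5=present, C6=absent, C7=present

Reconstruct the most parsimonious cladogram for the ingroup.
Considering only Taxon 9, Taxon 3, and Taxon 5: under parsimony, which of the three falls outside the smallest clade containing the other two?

Character polarity is set by the outgroup: the derived state is whichever differs from the outgroup's state, so for C5, C7 the derived state is 'absent', and for the remaining characters it is 'present'.
C1 (derived state 'present') is unique to Taxon 2 (autapomorphy; uninformative for grouping).
C2 (derived state 'present') is shared by Taxon 2 and Taxon 6 — a synapomorphy uniting that clade.
C3 (derived state 'present') is shared by Taxon 4, Taxon 5, and Taxon 9 — a synapomorphy uniting that clade.
C4 (state 'present') occurs in Taxon 3 and Taxon 5 but conflicts with the nesting implied by the other characters — most parsimoniously interpreted as homoplasy.
C5 (derived state 'absent') is shared by all ingroup taxa — unites the whole ingroup.
Only Taxon 4 and Taxon 5 show the derived state 'present' for C6, supporting them as a clade.
C7 (derived state 'absent') is shared by Taxon 2, Taxon 4, Taxon 5, Taxon 6, and Taxon 9 — a synapomorphy uniting that clade.
Most parsimonious ingroup topology: (((Taxon 2,Taxon 6),((Taxon 5,Taxon 4),Taxon 9)),Taxon 3).
Taxon 9 and Taxon 5 share a more recent common ancestor with each other than either does with Taxon 3, so Taxon 3 is the least closely related of the three.

Taxon 3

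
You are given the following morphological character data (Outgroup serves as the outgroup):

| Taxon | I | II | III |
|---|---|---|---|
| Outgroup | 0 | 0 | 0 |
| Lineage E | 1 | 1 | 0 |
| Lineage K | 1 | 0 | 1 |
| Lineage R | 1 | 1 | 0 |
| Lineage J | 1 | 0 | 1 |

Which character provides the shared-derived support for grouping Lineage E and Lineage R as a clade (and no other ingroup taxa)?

II

The outgroup has state '0' for every character, so '1' is the derived state throughout.
All ingroup taxa share the derived state '1' for I; it defines the ingroup but does not resolve relationships within it.
II: derived state '1' in Lineage E and Lineage R only — synapomorphy for {Lineage E, Lineage R}.
III (derived state '1') is shared by Lineage J and Lineage K — a synapomorphy uniting that clade.
Most parsimonious ingroup topology: ((Lineage E,Lineage R),(Lineage K,Lineage J)).
The clade {Lineage E, Lineage R} is supported by II: its derived state '1' occurs in exactly those taxa and in no other taxon (including the outgroup).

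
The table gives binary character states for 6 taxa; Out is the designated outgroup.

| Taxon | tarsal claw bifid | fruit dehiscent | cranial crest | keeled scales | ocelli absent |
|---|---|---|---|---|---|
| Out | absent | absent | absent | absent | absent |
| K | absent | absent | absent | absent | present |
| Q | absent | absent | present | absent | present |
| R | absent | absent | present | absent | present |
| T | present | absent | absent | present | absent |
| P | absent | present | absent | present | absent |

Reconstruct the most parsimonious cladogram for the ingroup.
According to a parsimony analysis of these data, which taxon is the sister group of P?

The outgroup has state 'absent' for every character, so 'present' is the derived state throughout.
tarsal claw bifid: derived state 'present' in T only — an autapomorphy, so it tells us nothing about relationships among taxa.
fruit dehiscent (derived state 'present') is unique to P (autapomorphy; uninformative for grouping).
Only Q and R show the derived state 'present' for cranial crest, supporting them as a clade.
Only P and T show the derived state 'present' for keeled scales, supporting them as a clade.
ocelli absent: derived state 'present' in K, Q, and R only — synapomorphy for {K, Q, R}.
Most parsimonious ingroup topology: ((K,(Q,R)),(T,P)).
P and T form a cherry on this tree, so they are sister taxa.

T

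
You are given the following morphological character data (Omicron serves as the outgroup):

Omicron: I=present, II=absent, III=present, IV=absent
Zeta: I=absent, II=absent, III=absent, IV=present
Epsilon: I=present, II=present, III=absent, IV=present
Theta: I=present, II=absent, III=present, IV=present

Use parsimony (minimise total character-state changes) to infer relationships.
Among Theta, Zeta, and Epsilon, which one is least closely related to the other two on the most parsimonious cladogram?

Character polarity is set by the outgroup: the derived state is whichever differs from the outgroup's state, so for I, III the derived state is 'absent', and for the remaining characters it is 'present'.
I: derived state 'absent' in Zeta only — an autapomorphy, so it tells us nothing about relationships among taxa.
II (derived state 'present') is unique to Epsilon (autapomorphy; uninformative for grouping).
Only Epsilon and Zeta show the derived state 'absent' for III, supporting them as a clade.
IV (derived state 'present') is shared by all ingroup taxa — unites the whole ingroup.
Most parsimonious ingroup topology: ((Zeta,Epsilon),Theta).
Zeta and Epsilon share a more recent common ancestor with each other than either does with Theta, so Theta is the least closely related of the three.

Theta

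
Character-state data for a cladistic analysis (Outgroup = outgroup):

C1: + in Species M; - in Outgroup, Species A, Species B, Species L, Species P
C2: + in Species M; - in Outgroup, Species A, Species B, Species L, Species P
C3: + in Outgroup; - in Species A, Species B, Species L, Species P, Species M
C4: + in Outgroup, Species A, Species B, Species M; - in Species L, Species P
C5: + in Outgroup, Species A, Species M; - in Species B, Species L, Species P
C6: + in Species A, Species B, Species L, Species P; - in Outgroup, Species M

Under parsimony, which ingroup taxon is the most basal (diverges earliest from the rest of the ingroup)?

Species M

Character polarity is set by the outgroup: the derived state is whichever differs from the outgroup's state, so for C3, C4, C5 the derived state is '-', and for the remaining characters it is '+'.
C1: derived state '+' in Species M only — an autapomorphy, so it tells us nothing about relationships among taxa.
C2: derived state '+' in Species M only — an autapomorphy, so it tells us nothing about relationships among taxa.
C3 (derived state '-') is shared by all ingroup taxa — unites the whole ingroup.
Only Species L and Species P show the derived state '-' for C4, supporting them as a clade.
C5: derived state '-' in Species B, Species L, and Species P only — synapomorphy for {Species B, Species L, Species P}.
C6: derived state '+' in Species A, Species B, Species L, and Species P only — synapomorphy for {Species A, Species B, Species L, Species P}.
Most parsimonious ingroup topology: (Species M,((Species B,(Species L,Species P)),Species A)).
Species M is sister to the clade containing all other ingroup taxa, so it is the earliest-diverging (most basal) ingroup lineage.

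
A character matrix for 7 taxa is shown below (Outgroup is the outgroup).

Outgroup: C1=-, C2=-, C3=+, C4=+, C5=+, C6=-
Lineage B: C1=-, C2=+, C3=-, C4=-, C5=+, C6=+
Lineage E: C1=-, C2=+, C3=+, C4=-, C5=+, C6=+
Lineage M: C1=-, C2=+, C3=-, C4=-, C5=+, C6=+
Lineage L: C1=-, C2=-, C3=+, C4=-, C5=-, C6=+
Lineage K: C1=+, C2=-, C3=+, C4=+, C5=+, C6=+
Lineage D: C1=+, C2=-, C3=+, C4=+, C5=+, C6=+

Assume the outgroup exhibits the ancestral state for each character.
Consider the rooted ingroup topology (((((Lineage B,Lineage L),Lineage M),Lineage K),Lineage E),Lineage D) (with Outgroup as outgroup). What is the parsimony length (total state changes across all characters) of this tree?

11

Map each character onto (((((Lineage B,Lineage L),Lineage M),Lineage K),Lineage E),Lineage D) (rooted by Outgroup) and count the minimum state changes it requires (Fitch parsimony):
C1: 2; C2: 3; C3: 2; C4: 2; C5: 1; C6: 1.
Total tree length = 11.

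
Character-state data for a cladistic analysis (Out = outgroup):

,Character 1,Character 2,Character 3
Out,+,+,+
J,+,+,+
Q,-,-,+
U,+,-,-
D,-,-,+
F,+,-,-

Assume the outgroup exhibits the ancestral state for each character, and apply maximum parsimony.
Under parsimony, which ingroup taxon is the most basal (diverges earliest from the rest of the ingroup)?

The outgroup has state '+' for every character, so '-' is the derived state throughout.
Only D and Q show the derived state '-' for Character 1, supporting them as a clade.
Character 2 (derived state '-') is shared by D, F, Q, and U — a synapomorphy uniting that clade.
Character 3 (derived state '-') is shared by F and U — a synapomorphy uniting that clade.
Most parsimonious ingroup topology: (((U,F),(D,Q)),J).
J is sister to the clade containing all other ingroup taxa, so it is the earliest-diverging (most basal) ingroup lineage.

J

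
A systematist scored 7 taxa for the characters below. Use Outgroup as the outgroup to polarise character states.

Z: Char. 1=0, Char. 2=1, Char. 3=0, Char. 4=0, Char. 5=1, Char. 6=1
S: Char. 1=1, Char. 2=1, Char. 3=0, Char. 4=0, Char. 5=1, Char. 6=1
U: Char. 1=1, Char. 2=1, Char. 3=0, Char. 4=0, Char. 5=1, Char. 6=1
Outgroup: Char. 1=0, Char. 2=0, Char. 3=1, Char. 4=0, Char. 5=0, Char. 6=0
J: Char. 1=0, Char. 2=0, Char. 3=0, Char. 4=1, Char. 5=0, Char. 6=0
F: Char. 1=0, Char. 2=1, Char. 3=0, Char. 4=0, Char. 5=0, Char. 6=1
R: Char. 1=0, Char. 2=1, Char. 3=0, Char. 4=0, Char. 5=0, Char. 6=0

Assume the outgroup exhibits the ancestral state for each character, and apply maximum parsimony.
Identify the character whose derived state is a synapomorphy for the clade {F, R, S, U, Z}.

Character polarity is set by the outgroup: the derived state is whichever differs from the outgroup's state, so for Char. 3 the derived state is '0', and for the remaining characters it is '1'.
Only S and U show the derived state '1' for Char. 1, supporting them as a clade.
Char. 2: derived state '1' in F, R, S, U, and Z only — synapomorphy for {F, R, S, U, Z}.
Char. 3 (derived state '0') is shared by all ingroup taxa — unites the whole ingroup.
Char. 4: derived state '1' in J only — an autapomorphy, so it tells us nothing about relationships among taxa.
Char. 5 (derived state '1') is shared by S, U, and Z — a synapomorphy uniting that clade.
Char. 6: derived state '1' in F, S, U, and Z only — synapomorphy for {F, S, U, Z}.
Most parsimonious ingroup topology: ((R,(F,((S,U),Z))),J).
The clade {F, R, S, U, Z} is supported by Char. 2: its derived state '1' occurs in exactly those taxa and in no other taxon (including the outgroup).

Char. 2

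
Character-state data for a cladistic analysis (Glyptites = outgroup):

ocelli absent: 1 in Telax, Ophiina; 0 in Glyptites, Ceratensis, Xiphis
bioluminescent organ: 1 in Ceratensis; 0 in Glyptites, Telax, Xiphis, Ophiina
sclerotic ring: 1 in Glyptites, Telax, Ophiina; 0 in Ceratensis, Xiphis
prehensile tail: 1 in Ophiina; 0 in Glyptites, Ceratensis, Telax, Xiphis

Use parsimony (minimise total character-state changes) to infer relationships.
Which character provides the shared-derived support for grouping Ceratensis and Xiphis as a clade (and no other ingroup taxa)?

sclerotic ring

Character polarity is set by the outgroup: the derived state is whichever differs from the outgroup's state, so for sclerotic ring the derived state is '0', and for the remaining characters it is '1'.
Only Ophiina and Telax show the derived state '1' for ocelli absent, supporting them as a clade.
bioluminescent organ: derived state '1' in Ceratensis only — an autapomorphy, so it tells us nothing about relationships among taxa.
sclerotic ring: derived state '0' in Ceratensis and Xiphis only — synapomorphy for {Ceratensis, Xiphis}.
prehensile tail (derived state '1') is unique to Ophiina (autapomorphy; uninformative for grouping).
Most parsimonious ingroup topology: ((Ceratensis,Xiphis),(Telax,Ophiina)).
The clade {Ceratensis, Xiphis} is supported by sclerotic ring: its derived state '0' occurs in exactly those taxa and in no other taxon (including the outgroup).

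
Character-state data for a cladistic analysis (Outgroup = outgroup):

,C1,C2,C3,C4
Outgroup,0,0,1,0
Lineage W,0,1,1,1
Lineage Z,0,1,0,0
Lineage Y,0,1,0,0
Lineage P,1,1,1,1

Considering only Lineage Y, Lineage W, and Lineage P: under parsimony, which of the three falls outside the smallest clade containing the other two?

Character polarity is set by the outgroup: the derived state is whichever differs from the outgroup's state, so for C3 the derived state is '0', and for the remaining characters it is '1'.
C1: derived state '1' in Lineage P only — an autapomorphy, so it tells us nothing about relationships among taxa.
C2 (derived state '1') is shared by all ingroup taxa — unites the whole ingroup.
C3: derived state '0' in Lineage Y and Lineage Z only — synapomorphy for {Lineage Y, Lineage Z}.
Only Lineage P and Lineage W show the derived state '1' for C4, supporting them as a clade.
Most parsimonious ingroup topology: ((Lineage W,Lineage P),(Lineage Z,Lineage Y)).
Lineage P and Lineage W share a more recent common ancestor with each other than either does with Lineage Y, so Lineage Y is the least closely related of the three.

Lineage Y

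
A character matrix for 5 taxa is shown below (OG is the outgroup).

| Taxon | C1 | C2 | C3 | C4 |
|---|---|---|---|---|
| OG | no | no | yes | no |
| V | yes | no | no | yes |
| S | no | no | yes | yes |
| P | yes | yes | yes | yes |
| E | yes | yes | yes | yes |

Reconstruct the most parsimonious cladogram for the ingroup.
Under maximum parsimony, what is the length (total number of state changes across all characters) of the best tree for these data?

Character polarity is set by the outgroup: the derived state is whichever differs from the outgroup's state, so for C3 the derived state is 'no', and for the remaining characters it is 'yes'.
C1 (derived state 'yes') is shared by E, P, and V — a synapomorphy uniting that clade.
Only E and P show the derived state 'yes' for C2, supporting them as a clade.
C3 (derived state 'no') is unique to V (autapomorphy; uninformative for grouping).
All ingroup taxa share the derived state 'yes' for C4; it defines the ingroup but does not resolve relationships within it.
Most parsimonious ingroup topology: ((V,(P,E)),S).
Changes per character on this tree: C1: 1; C2: 1; C3: 1; C4: 1.
Total = 4.

4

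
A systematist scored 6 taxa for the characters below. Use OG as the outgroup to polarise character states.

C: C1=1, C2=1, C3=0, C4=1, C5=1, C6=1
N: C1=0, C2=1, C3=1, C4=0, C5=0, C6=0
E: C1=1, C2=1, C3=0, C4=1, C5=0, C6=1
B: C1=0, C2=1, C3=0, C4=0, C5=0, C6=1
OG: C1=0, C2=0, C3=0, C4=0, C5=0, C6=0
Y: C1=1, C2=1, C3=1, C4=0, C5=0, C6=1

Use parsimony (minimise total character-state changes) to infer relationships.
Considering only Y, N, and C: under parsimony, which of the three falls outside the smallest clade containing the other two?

N

The outgroup has state '0' for every character, so '1' is the derived state throughout.
C1: derived state '1' in C, E, and Y only — synapomorphy for {C, E, Y}.
All ingroup taxa share the derived state '1' for C2; it defines the ingroup but does not resolve relationships within it.
C3 (state '1') occurs in N and Y but conflicts with the nesting implied by the other characters — most parsimoniously interpreted as homoplasy.
C4: derived state '1' in C and E only — synapomorphy for {C, E}.
C5: derived state '1' in C only — an autapomorphy, so it tells us nothing about relationships among taxa.
C6: derived state '1' in B, C, E, and Y only — synapomorphy for {B, C, E, Y}.
Most parsimonious ingroup topology: (((Y,(C,E)),B),N).
C and Y share a more recent common ancestor with each other than either does with N, so N is the least closely related of the three.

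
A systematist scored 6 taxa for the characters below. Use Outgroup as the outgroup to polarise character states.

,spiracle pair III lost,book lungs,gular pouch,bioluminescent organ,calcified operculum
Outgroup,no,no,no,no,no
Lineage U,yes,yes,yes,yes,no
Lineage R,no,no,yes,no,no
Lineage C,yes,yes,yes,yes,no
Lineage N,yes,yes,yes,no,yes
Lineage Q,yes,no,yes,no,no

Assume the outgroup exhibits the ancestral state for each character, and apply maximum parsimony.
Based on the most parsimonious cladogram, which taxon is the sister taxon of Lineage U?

Lineage C

The outgroup has state 'no' for every character, so 'yes' is the derived state throughout.
Only Lineage C, Lineage N, Lineage Q, and Lineage U show the derived state 'yes' for spiracle pair III lost, supporting them as a clade.
Only Lineage C, Lineage N, and Lineage U show the derived state 'yes' for book lungs, supporting them as a clade.
All ingroup taxa share the derived state 'yes' for gular pouch; it defines the ingroup but does not resolve relationships within it.
Only Lineage C and Lineage U show the derived state 'yes' for bioluminescent organ, supporting them as a clade.
calcified operculum (derived state 'yes') is unique to Lineage N (autapomorphy; uninformative for grouping).
Most parsimonious ingroup topology: ((((Lineage U,Lineage C),Lineage N),Lineage Q),Lineage R).
Lineage U and Lineage C form a cherry on this tree, so they are sister taxa.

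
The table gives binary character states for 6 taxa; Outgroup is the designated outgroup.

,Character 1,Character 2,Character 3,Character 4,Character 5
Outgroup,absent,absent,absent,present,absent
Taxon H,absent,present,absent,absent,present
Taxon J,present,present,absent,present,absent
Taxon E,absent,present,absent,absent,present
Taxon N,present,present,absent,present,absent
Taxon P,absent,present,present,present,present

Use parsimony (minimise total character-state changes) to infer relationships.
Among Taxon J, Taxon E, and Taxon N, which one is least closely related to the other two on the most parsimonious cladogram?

Taxon E

Character polarity is set by the outgroup: the derived state is whichever differs from the outgroup's state, so for Character 4 the derived state is 'absent', and for the remaining characters it is 'present'.
Only Taxon J and Taxon N show the derived state 'present' for Character 1, supporting them as a clade.
Character 2 (derived state 'present') is shared by all ingroup taxa — unites the whole ingroup.
Character 3: derived state 'present' in Taxon P only — an autapomorphy, so it tells us nothing about relationships among taxa.
Character 4: derived state 'absent' in Taxon E and Taxon H only — synapomorphy for {Taxon E, Taxon H}.
Only Taxon E, Taxon H, and Taxon P show the derived state 'present' for Character 5, supporting them as a clade.
Most parsimonious ingroup topology: (((Taxon H,Taxon E),Taxon P),(Taxon J,Taxon N)).
Taxon N and Taxon J share a more recent common ancestor with each other than either does with Taxon E, so Taxon E is the least closely related of the three.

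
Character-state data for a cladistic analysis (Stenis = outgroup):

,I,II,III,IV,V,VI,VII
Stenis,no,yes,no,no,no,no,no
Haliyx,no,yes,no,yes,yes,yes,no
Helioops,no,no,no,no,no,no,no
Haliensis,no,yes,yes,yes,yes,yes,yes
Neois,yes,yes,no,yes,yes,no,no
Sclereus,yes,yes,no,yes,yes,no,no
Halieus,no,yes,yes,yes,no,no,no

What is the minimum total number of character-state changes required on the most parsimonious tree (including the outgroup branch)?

Character polarity is set by the outgroup: the derived state is whichever differs from the outgroup's state, so for II the derived state is 'no', and for the remaining characters it is 'yes'.
I (derived state 'yes') is shared by Neois and Sclereus — a synapomorphy uniting that clade.
II: derived state 'no' in Helioops only — an autapomorphy, so it tells us nothing about relationships among taxa.
III (state 'yes') occurs in Haliensis and Halieus but conflicts with the nesting implied by the other characters — most parsimoniously interpreted as homoplasy.
Only Haliensis, Halieus, Haliyx, Neois, and Sclereus show the derived state 'yes' for IV, supporting them as a clade.
V: derived state 'yes' in Haliensis, Haliyx, Neois, and Sclereus only — synapomorphy for {Haliensis, Haliyx, Neois, Sclereus}.
VI: derived state 'yes' in Haliensis and Haliyx only — synapomorphy for {Haliensis, Haliyx}.
VII: derived state 'yes' in Haliensis only — an autapomorphy, so it tells us nothing about relationships among taxa.
Most parsimonious ingroup topology: ((((Haliyx,Haliensis),(Neois,Sclereus)),Halieus),Helioops).
Changes per character on this tree: I: 1; II: 1; III: 2; IV: 1; V: 1; VI: 1; VII: 1.
Total = 8.

8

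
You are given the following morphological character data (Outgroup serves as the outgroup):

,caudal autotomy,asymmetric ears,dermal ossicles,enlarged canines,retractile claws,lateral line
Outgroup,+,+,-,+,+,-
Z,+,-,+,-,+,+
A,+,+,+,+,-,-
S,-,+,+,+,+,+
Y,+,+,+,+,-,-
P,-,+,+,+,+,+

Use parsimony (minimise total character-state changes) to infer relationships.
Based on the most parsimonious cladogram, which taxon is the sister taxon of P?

S

Character polarity is set by the outgroup: the derived state is whichever differs from the outgroup's state, so for caudal autotomy, asymmetric ears, enlarged canines, retractile claws the derived state is '-', and for the remaining characters it is '+'.
Only P and S show the derived state '-' for caudal autotomy, supporting them as a clade.
asymmetric ears: derived state '-' in Z only — an autapomorphy, so it tells us nothing about relationships among taxa.
dermal ossicles (derived state '+') is shared by all ingroup taxa — unites the whole ingroup.
enlarged canines: derived state '-' in Z only — an autapomorphy, so it tells us nothing about relationships among taxa.
Only A and Y show the derived state '-' for retractile claws, supporting them as a clade.
Only P, S, and Z show the derived state '+' for lateral line, supporting them as a clade.
Most parsimonious ingroup topology: ((A,Y),(Z,(S,P))).
P and S form a cherry on this tree, so they are sister taxa.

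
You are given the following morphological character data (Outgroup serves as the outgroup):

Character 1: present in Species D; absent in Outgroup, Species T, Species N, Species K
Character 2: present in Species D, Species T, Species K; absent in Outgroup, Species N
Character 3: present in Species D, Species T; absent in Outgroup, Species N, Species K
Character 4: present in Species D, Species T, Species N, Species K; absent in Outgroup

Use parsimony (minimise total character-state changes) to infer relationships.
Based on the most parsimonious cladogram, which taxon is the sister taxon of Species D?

Species T

The outgroup has state 'absent' for every character, so 'present' is the derived state throughout.
Character 1 (derived state 'present') is unique to Species D (autapomorphy; uninformative for grouping).
Character 2: derived state 'present' in Species D, Species K, and Species T only — synapomorphy for {Species D, Species K, Species T}.
Only Species D and Species T show the derived state 'present' for Character 3, supporting them as a clade.
All ingroup taxa share the derived state 'present' for Character 4; it defines the ingroup but does not resolve relationships within it.
Most parsimonious ingroup topology: (((Species D,Species T),Species K),Species N).
Species D and Species T form a cherry on this tree, so they are sister taxa.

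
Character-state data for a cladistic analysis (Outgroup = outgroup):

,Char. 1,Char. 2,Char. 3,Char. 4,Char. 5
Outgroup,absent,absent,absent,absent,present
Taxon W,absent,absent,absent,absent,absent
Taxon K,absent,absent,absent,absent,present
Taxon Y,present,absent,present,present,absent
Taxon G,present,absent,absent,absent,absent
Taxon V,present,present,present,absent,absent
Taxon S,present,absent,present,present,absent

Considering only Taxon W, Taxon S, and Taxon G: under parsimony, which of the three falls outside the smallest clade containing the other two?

Character polarity is set by the outgroup: the derived state is whichever differs from the outgroup's state, so for Char. 5 the derived state is 'absent', and for the remaining characters it is 'present'.
Only Taxon G, Taxon S, Taxon V, and Taxon Y show the derived state 'present' for Char. 1, supporting them as a clade.
Char. 2 (derived state 'present') is unique to Taxon V (autapomorphy; uninformative for grouping).
Only Taxon S, Taxon V, and Taxon Y show the derived state 'present' for Char. 3, supporting them as a clade.
Char. 4 (derived state 'present') is shared by Taxon S and Taxon Y — a synapomorphy uniting that clade.
Char. 5 (derived state 'absent') is shared by Taxon G, Taxon S, Taxon V, Taxon W, and Taxon Y — a synapomorphy uniting that clade.
Most parsimonious ingroup topology: ((Taxon W,(((Taxon Y,Taxon S),Taxon V),Taxon G)),Taxon K).
Taxon G and Taxon S share a more recent common ancestor with each other than either does with Taxon W, so Taxon W is the least closely related of the three.

Taxon W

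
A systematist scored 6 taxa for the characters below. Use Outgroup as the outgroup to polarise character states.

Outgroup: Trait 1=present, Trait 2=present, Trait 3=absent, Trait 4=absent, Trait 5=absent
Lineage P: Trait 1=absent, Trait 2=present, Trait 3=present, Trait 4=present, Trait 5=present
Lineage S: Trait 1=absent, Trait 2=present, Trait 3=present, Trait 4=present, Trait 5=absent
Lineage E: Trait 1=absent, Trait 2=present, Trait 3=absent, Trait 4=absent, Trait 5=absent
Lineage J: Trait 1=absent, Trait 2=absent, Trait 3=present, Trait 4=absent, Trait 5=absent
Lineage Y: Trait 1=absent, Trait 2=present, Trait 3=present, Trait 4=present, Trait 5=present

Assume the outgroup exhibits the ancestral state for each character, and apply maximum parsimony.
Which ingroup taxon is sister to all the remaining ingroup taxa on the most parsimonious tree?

Lineage E

Character polarity is set by the outgroup: the derived state is whichever differs from the outgroup's state, so for Trait 1, Trait 2 the derived state is 'absent', and for the remaining characters it is 'present'.
Trait 1 (derived state 'absent') is shared by all ingroup taxa — unites the whole ingroup.
Trait 2 (derived state 'absent') is unique to Lineage J (autapomorphy; uninformative for grouping).
Trait 3 (derived state 'present') is shared by Lineage J, Lineage P, Lineage S, and Lineage Y — a synapomorphy uniting that clade.
Trait 4: derived state 'present' in Lineage P, Lineage S, and Lineage Y only — synapomorphy for {Lineage P, Lineage S, Lineage Y}.
Only Lineage P and Lineage Y show the derived state 'present' for Trait 5, supporting them as a clade.
Most parsimonious ingroup topology: ((((Lineage P,Lineage Y),Lineage S),Lineage J),Lineage E).
Lineage E is sister to the clade containing all other ingroup taxa, so it is the earliest-diverging (most basal) ingroup lineage.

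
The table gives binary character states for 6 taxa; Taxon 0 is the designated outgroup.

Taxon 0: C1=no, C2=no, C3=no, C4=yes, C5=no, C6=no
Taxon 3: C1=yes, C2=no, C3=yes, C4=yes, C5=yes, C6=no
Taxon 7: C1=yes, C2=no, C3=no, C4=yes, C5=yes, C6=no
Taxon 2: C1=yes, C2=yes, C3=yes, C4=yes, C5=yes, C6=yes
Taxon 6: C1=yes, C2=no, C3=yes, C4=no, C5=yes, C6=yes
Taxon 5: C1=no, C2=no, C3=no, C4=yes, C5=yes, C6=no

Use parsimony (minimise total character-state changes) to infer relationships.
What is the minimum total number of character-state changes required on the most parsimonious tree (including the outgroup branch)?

Character polarity is set by the outgroup: the derived state is whichever differs from the outgroup's state, so for C4 the derived state is 'no', and for the remaining characters it is 'yes'.
C1: derived state 'yes' in Taxon 2, Taxon 3, Taxon 6, and Taxon 7 only — synapomorphy for {Taxon 2, Taxon 3, Taxon 6, Taxon 7}.
C2 (derived state 'yes') is unique to Taxon 2 (autapomorphy; uninformative for grouping).
C3: derived state 'yes' in Taxon 2, Taxon 3, and Taxon 6 only — synapomorphy for {Taxon 2, Taxon 3, Taxon 6}.
C4: derived state 'no' in Taxon 6 only — an autapomorphy, so it tells us nothing about relationships among taxa.
C5 (derived state 'yes') is shared by all ingroup taxa — unites the whole ingroup.
C6 (derived state 'yes') is shared by Taxon 2 and Taxon 6 — a synapomorphy uniting that clade.
Most parsimonious ingroup topology: (((Taxon 3,(Taxon 2,Taxon 6)),Taxon 7),Taxon 5).
Changes per character on this tree: C1: 1; C2: 1; C3: 1; C4: 1; C5: 1; C6: 1.
Total = 6.

6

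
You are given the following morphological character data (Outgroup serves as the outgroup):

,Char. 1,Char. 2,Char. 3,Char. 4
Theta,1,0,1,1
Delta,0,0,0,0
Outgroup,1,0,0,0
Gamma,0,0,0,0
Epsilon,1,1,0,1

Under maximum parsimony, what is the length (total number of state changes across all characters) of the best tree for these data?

Character polarity is set by the outgroup: the derived state is whichever differs from the outgroup's state, so for Char. 1 the derived state is '0', and for the remaining characters it is '1'.
Char. 1 (derived state '0') is shared by Delta and Gamma — a synapomorphy uniting that clade.
Char. 2 (derived state '1') is unique to Epsilon (autapomorphy; uninformative for grouping).
Char. 3: derived state '1' in Theta only — an autapomorphy, so it tells us nothing about relationships among taxa.
Char. 4 (derived state '1') is shared by Epsilon and Theta — a synapomorphy uniting that clade.
Most parsimonious ingroup topology: ((Theta,Epsilon),(Gamma,Delta)).
Changes per character on this tree: Char. 1: 1; Char. 2: 1; Char. 3: 1; Char. 4: 1.
Total = 4.

4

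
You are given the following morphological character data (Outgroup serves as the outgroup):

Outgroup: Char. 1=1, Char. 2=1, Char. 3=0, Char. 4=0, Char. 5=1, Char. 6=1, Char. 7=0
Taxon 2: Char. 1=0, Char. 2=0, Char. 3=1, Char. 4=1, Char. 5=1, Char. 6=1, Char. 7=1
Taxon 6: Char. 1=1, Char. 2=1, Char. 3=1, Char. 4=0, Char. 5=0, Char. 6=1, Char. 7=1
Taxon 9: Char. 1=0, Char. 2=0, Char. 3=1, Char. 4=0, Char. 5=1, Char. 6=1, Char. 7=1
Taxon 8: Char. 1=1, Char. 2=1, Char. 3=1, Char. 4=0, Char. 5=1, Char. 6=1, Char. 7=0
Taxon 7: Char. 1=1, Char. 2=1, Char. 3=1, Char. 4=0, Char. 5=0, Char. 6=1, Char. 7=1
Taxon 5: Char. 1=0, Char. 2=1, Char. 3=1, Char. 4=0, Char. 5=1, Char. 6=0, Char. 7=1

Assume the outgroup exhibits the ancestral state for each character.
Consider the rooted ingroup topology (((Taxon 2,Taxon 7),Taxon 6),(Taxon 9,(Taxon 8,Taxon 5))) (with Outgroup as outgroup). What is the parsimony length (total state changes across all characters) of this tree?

Map each character onto (((Taxon 2,Taxon 7),Taxon 6),(Taxon 9,(Taxon 8,Taxon 5))) (rooted by Outgroup) and count the minimum state changes it requires (Fitch parsimony):
Char. 1: 3; Char. 2: 2; Char. 3: 1; Char. 4: 1; Char. 5: 2; Char. 6: 1; Char. 7: 2.
Total tree length = 12.

12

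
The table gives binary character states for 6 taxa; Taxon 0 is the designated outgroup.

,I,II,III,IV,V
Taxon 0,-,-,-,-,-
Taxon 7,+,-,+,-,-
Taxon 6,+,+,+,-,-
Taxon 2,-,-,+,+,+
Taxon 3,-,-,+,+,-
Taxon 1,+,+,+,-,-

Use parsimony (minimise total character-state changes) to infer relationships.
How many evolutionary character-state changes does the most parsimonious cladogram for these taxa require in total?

The outgroup has state '-' for every character, so '+' is the derived state throughout.
I: derived state '+' in Taxon 1, Taxon 6, and Taxon 7 only — synapomorphy for {Taxon 1, Taxon 6, Taxon 7}.
Only Taxon 1 and Taxon 6 show the derived state '+' for II, supporting them as a clade.
All ingroup taxa share the derived state '+' for III; it defines the ingroup but does not resolve relationships within it.
IV (derived state '+') is shared by Taxon 2 and Taxon 3 — a synapomorphy uniting that clade.
V: derived state '+' in Taxon 2 only — an autapomorphy, so it tells us nothing about relationships among taxa.
Most parsimonious ingroup topology: ((Taxon 7,(Taxon 6,Taxon 1)),(Taxon 2,Taxon 3)).
Changes per character on this tree: I: 1; II: 1; III: 1; IV: 1; V: 1.
Total = 5.

5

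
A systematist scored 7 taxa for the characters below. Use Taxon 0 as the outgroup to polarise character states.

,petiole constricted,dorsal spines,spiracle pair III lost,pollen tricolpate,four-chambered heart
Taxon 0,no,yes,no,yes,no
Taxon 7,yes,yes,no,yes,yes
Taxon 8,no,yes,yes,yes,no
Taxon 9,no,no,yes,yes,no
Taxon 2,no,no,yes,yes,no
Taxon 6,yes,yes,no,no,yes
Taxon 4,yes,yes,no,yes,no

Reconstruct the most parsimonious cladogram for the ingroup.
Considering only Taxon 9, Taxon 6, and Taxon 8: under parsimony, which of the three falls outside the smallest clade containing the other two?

Character polarity is set by the outgroup: the derived state is whichever differs from the outgroup's state, so for dorsal spines, pollen tricolpate the derived state is 'no', and for the remaining characters it is 'yes'.
Only Taxon 4, Taxon 6, and Taxon 7 show the derived state 'yes' for petiole constricted, supporting them as a clade.
dorsal spines: derived state 'no' in Taxon 2 and Taxon 9 only — synapomorphy for {Taxon 2, Taxon 9}.
Only Taxon 2, Taxon 8, and Taxon 9 show the derived state 'yes' for spiracle pair III lost, supporting them as a clade.
pollen tricolpate: derived state 'no' in Taxon 6 only — an autapomorphy, so it tells us nothing about relationships among taxa.
four-chambered heart (derived state 'yes') is shared by Taxon 6 and Taxon 7 — a synapomorphy uniting that clade.
Most parsimonious ingroup topology: (((Taxon 7,Taxon 6),Taxon 4),(Taxon 8,(Taxon 9,Taxon 2))).
Taxon 8 and Taxon 9 share a more recent common ancestor with each other than either does with Taxon 6, so Taxon 6 is the least closely related of the three.

Taxon 6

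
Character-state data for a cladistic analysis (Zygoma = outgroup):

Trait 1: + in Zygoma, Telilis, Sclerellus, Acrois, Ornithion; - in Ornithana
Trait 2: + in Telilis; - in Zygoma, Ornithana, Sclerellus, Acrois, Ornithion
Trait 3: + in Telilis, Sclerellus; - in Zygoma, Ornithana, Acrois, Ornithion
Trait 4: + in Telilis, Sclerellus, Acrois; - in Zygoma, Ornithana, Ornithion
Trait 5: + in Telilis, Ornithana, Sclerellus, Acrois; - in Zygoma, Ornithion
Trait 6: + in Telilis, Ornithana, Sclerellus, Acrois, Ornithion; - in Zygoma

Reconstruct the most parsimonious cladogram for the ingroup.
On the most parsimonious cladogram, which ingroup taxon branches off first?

Character polarity is set by the outgroup: the derived state is whichever differs from the outgroup's state, so for Trait 1 the derived state is '-', and for the remaining characters it is '+'.
Trait 1: derived state '-' in Ornithana only — an autapomorphy, so it tells us nothing about relationships among taxa.
Trait 2 (derived state '+') is unique to Telilis (autapomorphy; uninformative for grouping).
Only Sclerellus and Telilis show the derived state '+' for Trait 3, supporting them as a clade.
Trait 4: derived state '+' in Acrois, Sclerellus, and Telilis only — synapomorphy for {Acrois, Sclerellus, Telilis}.
Only Acrois, Ornithana, Sclerellus, and Telilis show the derived state '+' for Trait 5, supporting them as a clade.
Trait 6 (derived state '+') is shared by all ingroup taxa — unites the whole ingroup.
Most parsimonious ingroup topology: ((((Telilis,Sclerellus),Acrois),Ornithana),Ornithion).
Ornithion is sister to the clade containing all other ingroup taxa, so it is the earliest-diverging (most basal) ingroup lineage.

Ornithion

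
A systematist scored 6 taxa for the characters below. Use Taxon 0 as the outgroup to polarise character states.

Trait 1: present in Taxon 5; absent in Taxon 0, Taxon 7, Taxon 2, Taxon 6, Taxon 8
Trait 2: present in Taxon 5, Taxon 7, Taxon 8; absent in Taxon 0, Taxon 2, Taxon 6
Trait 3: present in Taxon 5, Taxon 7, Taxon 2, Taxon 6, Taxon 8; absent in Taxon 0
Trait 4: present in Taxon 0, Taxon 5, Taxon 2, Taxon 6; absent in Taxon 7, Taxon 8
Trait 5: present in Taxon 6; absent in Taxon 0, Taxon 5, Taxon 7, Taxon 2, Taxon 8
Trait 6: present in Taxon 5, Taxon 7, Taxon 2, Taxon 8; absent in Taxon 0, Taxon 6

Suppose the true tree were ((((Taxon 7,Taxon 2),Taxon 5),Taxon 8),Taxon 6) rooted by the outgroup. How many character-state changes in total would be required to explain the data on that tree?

8

Map each character onto ((((Taxon 7,Taxon 2),Taxon 5),Taxon 8),Taxon 6) (rooted by Taxon 0) and count the minimum state changes it requires (Fitch parsimony):
Trait 1: 1; Trait 2: 2; Trait 3: 1; Trait 4: 2; Trait 5: 1; Trait 6: 1.
Total tree length = 8.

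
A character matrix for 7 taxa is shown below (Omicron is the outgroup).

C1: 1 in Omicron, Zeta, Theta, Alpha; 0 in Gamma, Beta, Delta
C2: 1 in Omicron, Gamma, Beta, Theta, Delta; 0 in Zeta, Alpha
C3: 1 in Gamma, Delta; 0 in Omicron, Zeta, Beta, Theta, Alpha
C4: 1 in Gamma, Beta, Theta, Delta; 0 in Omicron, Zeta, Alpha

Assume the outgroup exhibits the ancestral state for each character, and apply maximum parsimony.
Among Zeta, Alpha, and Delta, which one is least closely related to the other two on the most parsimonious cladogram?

Delta

Character polarity is set by the outgroup: the derived state is whichever differs from the outgroup's state, so for C1, C2 the derived state is '0', and for the remaining characters it is '1'.
Only Beta, Delta, and Gamma show the derived state '0' for C1, supporting them as a clade.
C2: derived state '0' in Alpha and Zeta only — synapomorphy for {Alpha, Zeta}.
C3 (derived state '1') is shared by Delta and Gamma — a synapomorphy uniting that clade.
C4 (derived state '1') is shared by Beta, Delta, Gamma, and Theta — a synapomorphy uniting that clade.
Most parsimonious ingroup topology: ((Alpha,Zeta),(Theta,((Delta,Gamma),Beta))).
Alpha and Zeta share a more recent common ancestor with each other than either does with Delta, so Delta is the least closely related of the three.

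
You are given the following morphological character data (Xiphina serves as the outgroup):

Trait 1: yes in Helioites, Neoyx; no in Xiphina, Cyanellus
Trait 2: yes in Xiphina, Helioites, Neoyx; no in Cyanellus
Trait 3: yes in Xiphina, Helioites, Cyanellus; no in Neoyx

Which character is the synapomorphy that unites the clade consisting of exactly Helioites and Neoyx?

Trait 1

Character polarity is set by the outgroup: the derived state is whichever differs from the outgroup's state, so for Trait 2, Trait 3 the derived state is 'no', and for the remaining characters it is 'yes'.
Trait 1 (derived state 'yes') is shared by Helioites and Neoyx — a synapomorphy uniting that clade.
Trait 2: derived state 'no' in Cyanellus only — an autapomorphy, so it tells us nothing about relationships among taxa.
Trait 3 (derived state 'no') is unique to Neoyx (autapomorphy; uninformative for grouping).
Most parsimonious ingroup topology: ((Helioites,Neoyx),Cyanellus).
The clade {Helioites, Neoyx} is supported by Trait 1: its derived state 'yes' occurs in exactly those taxa and in no other taxon (including the outgroup).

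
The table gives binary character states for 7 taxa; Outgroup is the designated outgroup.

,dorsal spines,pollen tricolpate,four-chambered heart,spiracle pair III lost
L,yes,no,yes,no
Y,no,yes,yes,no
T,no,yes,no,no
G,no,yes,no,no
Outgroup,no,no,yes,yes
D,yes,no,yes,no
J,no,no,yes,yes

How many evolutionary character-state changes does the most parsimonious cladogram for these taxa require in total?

4

Character polarity is set by the outgroup: the derived state is whichever differs from the outgroup's state, so for four-chambered heart, spiracle pair III lost the derived state is 'no', and for the remaining characters it is 'yes'.
dorsal spines (derived state 'yes') is shared by D and L — a synapomorphy uniting that clade.
pollen tricolpate (derived state 'yes') is shared by G, T, and Y — a synapomorphy uniting that clade.
four-chambered heart (derived state 'no') is shared by G and T — a synapomorphy uniting that clade.
Only D, G, L, T, and Y show the derived state 'no' for spiracle pair III lost, supporting them as a clade.
Most parsimonious ingroup topology: (((D,L),((G,T),Y)),J).
Changes per character on this tree: dorsal spines: 1; pollen tricolpate: 1; four-chambered heart: 1; spiracle pair III lost: 1.
Total = 4.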